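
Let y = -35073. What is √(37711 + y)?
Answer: √2638 ≈ 51.361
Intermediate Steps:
√(37711 + y) = √(37711 - 35073) = √2638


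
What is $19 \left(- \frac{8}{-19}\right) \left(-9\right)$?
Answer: $-72$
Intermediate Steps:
$19 \left(- \frac{8}{-19}\right) \left(-9\right) = 19 \left(\left(-8\right) \left(- \frac{1}{19}\right)\right) \left(-9\right) = 19 \cdot \frac{8}{19} \left(-9\right) = 8 \left(-9\right) = -72$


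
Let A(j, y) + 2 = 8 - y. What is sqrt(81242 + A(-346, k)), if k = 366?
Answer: sqrt(80882) ≈ 284.40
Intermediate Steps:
A(j, y) = 6 - y (A(j, y) = -2 + (8 - y) = 6 - y)
sqrt(81242 + A(-346, k)) = sqrt(81242 + (6 - 1*366)) = sqrt(81242 + (6 - 366)) = sqrt(81242 - 360) = sqrt(80882)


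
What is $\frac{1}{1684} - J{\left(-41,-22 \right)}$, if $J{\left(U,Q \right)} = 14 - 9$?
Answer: $- \frac{8419}{1684} \approx -4.9994$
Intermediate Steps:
$J{\left(U,Q \right)} = 5$
$\frac{1}{1684} - J{\left(-41,-22 \right)} = \frac{1}{1684} - 5 = - \frac{8419}{1684}$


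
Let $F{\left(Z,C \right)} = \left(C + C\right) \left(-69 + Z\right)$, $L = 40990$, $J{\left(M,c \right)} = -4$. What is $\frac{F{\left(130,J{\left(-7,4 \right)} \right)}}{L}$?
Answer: $- \frac{244}{20495} \approx -0.011905$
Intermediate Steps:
$F{\left(Z,C \right)} = 2 C \left(-69 + Z\right)$
$\frac{F{\left(130,J{\left(-7,4 \right)} \right)}}{L} = \frac{2 \left(-4\right) \left(-69 + 130\right)}{40990} = 2 \left(-4\right) 61 \cdot \frac{1}{40990} = \left(-488\right) \frac{1}{40990} = - \frac{244}{20495}$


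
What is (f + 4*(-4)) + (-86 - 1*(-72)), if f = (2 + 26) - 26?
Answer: -28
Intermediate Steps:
f = 2 (f = 28 - 26 = 2)
(f + 4*(-4)) + (-86 - 1*(-72)) = (2 + 4*(-4)) + (-86 - 1*(-72)) = (2 - 16) + (-86 + 72) = -14 - 14 = -28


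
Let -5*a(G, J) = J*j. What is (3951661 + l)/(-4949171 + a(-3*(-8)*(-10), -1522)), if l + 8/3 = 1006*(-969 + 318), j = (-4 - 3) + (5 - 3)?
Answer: -9890257/14852079 ≈ -0.66592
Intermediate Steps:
j = -5 (j = -7 + 2 = -5)
l = -1964726/3 (l = -8/3 + 1006*(-969 + 318) = -8/3 + 1006*(-651) = -8/3 - 654906 = -1964726/3 ≈ -6.5491e+5)
a(G, J) = J (a(G, J) = -J*(-5)/5 = -(-1)*J = J)
(3951661 + l)/(-4949171 + a(-3*(-8)*(-10), -1522)) = (3951661 - 1964726/3)/(-4949171 - 1522) = (9890257/3)/(-4950693) = (9890257/3)*(-1/4950693) = -9890257/14852079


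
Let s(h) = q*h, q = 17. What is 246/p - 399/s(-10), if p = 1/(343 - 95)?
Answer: 10371759/170 ≈ 61010.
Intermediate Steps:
p = 1/248 ≈ 0.0040323
s(h) = 17*h
246/p - 399/s(-10) = 246/(1/248) - 399/(17*(-10)) = 246*248 - 399/(-170) = 61008 - 399*(-1/170) = 61008 + 399/170 = 10371759/170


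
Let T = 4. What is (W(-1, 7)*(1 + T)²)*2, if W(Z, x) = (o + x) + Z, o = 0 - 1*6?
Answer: 0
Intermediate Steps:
o = -6 (o = 0 - 6 = -6)
W(Z, x) = -6 + Z + x (W(Z, x) = (-6 + x) + Z = -6 + Z + x)
(W(-1, 7)*(1 + T)²)*2 = ((-6 - 1 + 7)*(1 + 4)²)*2 = (0*5²)*2 = (0*25)*2 = 0*2 = 0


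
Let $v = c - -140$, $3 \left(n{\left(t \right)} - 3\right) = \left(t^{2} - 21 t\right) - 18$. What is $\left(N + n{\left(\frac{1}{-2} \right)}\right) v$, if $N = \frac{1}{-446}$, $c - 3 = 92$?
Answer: $\frac{365425}{2676} \approx 136.56$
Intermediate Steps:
$c = 95$ ($c = 3 + 92 = 95$)
$n{\left(t \right)} = -3 - 7 t + \frac{t^{2}}{3}$ ($n{\left(t \right)} = 3 + \frac{\left(t^{2} - 21 t\right) - 18}{3} = 3 + \frac{-18 + t^{2} - 21 t}{3} = 3 - \left(6 + 7 t - \frac{t^{2}}{3}\right) = -3 - 7 t + \frac{t^{2}}{3}$)
$N = - \frac{1}{446} \approx -0.0022422$
$v = 235$ ($v = 95 - -140 = 95 + 140 = 235$)
$\left(N + n{\left(\frac{1}{-2} \right)}\right) v = \left(- \frac{1}{446} - \left(3 - \frac{7}{2} - \frac{1}{12}\right)\right) 235 = \left(- \frac{1}{446} - \left(- \frac{1}{2} - \frac{1}{12}\right)\right) 235 = \left(- \frac{1}{446} + \left(-3 + \frac{7}{2} + \frac{1}{3} \cdot \frac{1}{4}\right)\right) 235 = \left(- \frac{1}{446} + \left(-3 + \frac{7}{2} + \frac{1}{12}\right)\right) 235 = \left(- \frac{1}{446} + \frac{7}{12}\right) 235 = \frac{1555}{2676} \cdot 235 = \frac{365425}{2676}$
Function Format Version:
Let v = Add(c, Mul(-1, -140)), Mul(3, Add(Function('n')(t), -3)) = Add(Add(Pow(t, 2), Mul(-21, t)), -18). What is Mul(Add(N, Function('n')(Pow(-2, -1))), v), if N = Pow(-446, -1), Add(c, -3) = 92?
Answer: Rational(365425, 2676) ≈ 136.56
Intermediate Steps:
c = 95 (c = Add(3, 92) = 95)
Function('n')(t) = Add(-3, Mul(-7, t), Mul(Rational(1, 3), Pow(t, 2))) (Function('n')(t) = Add(3, Mul(Rational(1, 3), Add(Add(Pow(t, 2), Mul(-21, t)), -18))) = Add(3, Mul(Rational(1, 3), Add(-18, Pow(t, 2), Mul(-21, t)))) = Add(3, Add(-6, Mul(-7, t), Mul(Rational(1, 3), Pow(t, 2)))) = Add(-3, Mul(-7, t), Mul(Rational(1, 3), Pow(t, 2))))
N = Rational(-1, 446) ≈ -0.0022422
v = 235 (v = Add(95, Mul(-1, -140)) = Add(95, 140) = 235)
Mul(Add(N, Function('n')(Pow(-2, -1))), v) = Mul(Add(Rational(-1, 446), Add(-3, Mul(-7, Pow(-2, -1)), Mul(Rational(1, 3), Pow(Pow(-2, -1), 2)))), 235) = Mul(Add(Rational(-1, 446), Add(-3, Mul(-7, Rational(-1, 2)), Mul(Rational(1, 3), Pow(Rational(-1, 2), 2)))), 235) = Mul(Add(Rational(-1, 446), Add(-3, Rational(7, 2), Mul(Rational(1, 3), Rational(1, 4)))), 235) = Mul(Add(Rational(-1, 446), Add(-3, Rational(7, 2), Rational(1, 12))), 235) = Mul(Add(Rational(-1, 446), Rational(7, 12)), 235) = Mul(Rational(1555, 2676), 235) = Rational(365425, 2676)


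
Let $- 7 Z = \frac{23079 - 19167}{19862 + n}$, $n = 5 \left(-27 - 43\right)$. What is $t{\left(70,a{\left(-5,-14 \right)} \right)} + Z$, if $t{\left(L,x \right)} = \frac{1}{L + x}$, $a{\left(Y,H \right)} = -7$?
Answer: $- \frac{218}{17073} \approx -0.012769$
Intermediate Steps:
$n = -350$ ($n = 5 \left(-70\right) = -350$)
$Z = - \frac{163}{5691}$ ($Z = - \frac{\left(23079 - 19167\right) \frac{1}{19862 - 350}}{7} = - \frac{3912 \cdot \frac{1}{19512}}{7} = \left(- \frac{1}{7}\right) \frac{163}{813} = - \frac{163}{5691} \approx -0.028642$)
$t{\left(70,a{\left(-5,-14 \right)} \right)} + Z = \frac{1}{70 - 7} - \frac{163}{5691} = \frac{1}{63} - \frac{163}{5691} = - \frac{218}{17073}$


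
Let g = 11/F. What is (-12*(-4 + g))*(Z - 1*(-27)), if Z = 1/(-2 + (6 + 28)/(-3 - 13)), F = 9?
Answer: 88300/99 ≈ 891.92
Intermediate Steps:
g = 11/9 ≈ 1.2222
Z = -8/33 (Z = 1/(-2 + 34/(-16)) = 1/(-2 + 34*(-1/16)) = 1/(-2 - 17/8) = 1/(-33/8) = -8/33 ≈ -0.24242)
(-12*(-4 + g))*(Z - 1*(-27)) = (-12*(-4 + 11/9))*(-8/33 - 1*(-27)) = (-12*(-25/9))*(-8/33 + 27) = (100/3)*(883/33) = 88300/99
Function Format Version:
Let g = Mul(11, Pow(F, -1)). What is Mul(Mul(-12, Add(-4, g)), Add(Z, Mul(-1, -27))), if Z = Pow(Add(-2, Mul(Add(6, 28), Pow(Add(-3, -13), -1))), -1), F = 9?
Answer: Rational(88300, 99) ≈ 891.92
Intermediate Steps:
g = Rational(11, 9) (g = Mul(11, Pow(9, -1)) = Mul(11, Rational(1, 9)) = Rational(11, 9) ≈ 1.2222)
Z = Rational(-8, 33) (Z = Pow(Add(-2, Mul(34, Pow(-16, -1))), -1) = Pow(Add(-2, Mul(34, Rational(-1, 16))), -1) = Pow(Add(-2, Rational(-17, 8)), -1) = Pow(Rational(-33, 8), -1) = Rational(-8, 33) ≈ -0.24242)
Mul(Mul(-12, Add(-4, g)), Add(Z, Mul(-1, -27))) = Mul(Mul(-12, Add(-4, Rational(11, 9))), Add(Rational(-8, 33), Mul(-1, -27))) = Mul(Mul(-12, Rational(-25, 9)), Add(Rational(-8, 33), 27)) = Mul(Rational(100, 3), Rational(883, 33)) = Rational(88300, 99)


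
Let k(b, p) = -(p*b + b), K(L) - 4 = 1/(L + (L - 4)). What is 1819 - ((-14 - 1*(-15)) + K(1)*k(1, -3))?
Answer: 1811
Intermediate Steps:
K(L) = 4 + 1/(-4 + 2*L) (K(L) = 4 + 1/(L + (L - 4)) = 4 + 1/(L + (-4 + L)) = 4 + 1/(-4 + 2*L))
k(b, p) = -b - b*p (k(b, p) = -(b*p + b) = -(b + b*p) = -b - b*p)
1819 - ((-14 - 1*(-15)) + K(1)*k(1, -3)) = 1819 - ((-14 - 1*(-15)) + ((-15 + 8*1)/(2*(-2 + 1)))*(-1*1*(1 - 3))) = 1819 - ((-14 + 15) + ((½)*(-15 + 8)/(-1))*(-1*1*(-2))) = 1819 - (1 + ((½)*(-1)*(-7))*2) = 1819 - (1 + (7/2)*2) = 1819 - (1 + 7) = 1819 - 1*8 = 1819 - 8 = 1811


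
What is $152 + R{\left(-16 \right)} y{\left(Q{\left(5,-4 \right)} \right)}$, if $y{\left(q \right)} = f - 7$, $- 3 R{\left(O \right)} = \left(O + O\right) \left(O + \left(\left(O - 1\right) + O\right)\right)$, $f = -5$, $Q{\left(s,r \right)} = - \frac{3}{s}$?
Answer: $6424$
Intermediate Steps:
$R{\left(O \right)} = - \frac{2 O \left(-1 + 3 O\right)}{3}$ ($R{\left(O \right)} = - \frac{\left(O + O\right) \left(O + \left(\left(O - 1\right) + O\right)\right)}{3} = - \frac{2 O \left(O + \left(\left(-1 + O\right) + O\right)\right)}{3} = - \frac{2 O \left(O + \left(-1 + 2 O\right)\right)}{3} = - \frac{2 O \left(-1 + 3 O\right)}{3}$)
$y{\left(q \right)} = -12$ ($y{\left(q \right)} = -5 - 7 = -12$)
$152 + R{\left(-16 \right)} y{\left(Q{\left(5,-4 \right)} \right)} = 152 + \frac{2}{3} \left(-16\right) \left(1 - -48\right) \left(-12\right) = 152 + \frac{2}{3} \left(-16\right) \left(1 + 48\right) \left(-12\right) = 152 + \frac{2}{3} \left(-16\right) 49 \left(-12\right) = 152 - -6272 = 152 + 6272 = 6424$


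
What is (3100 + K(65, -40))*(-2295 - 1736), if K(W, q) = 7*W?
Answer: -14330205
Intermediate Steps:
(3100 + K(65, -40))*(-2295 - 1736) = (3100 + 7*65)*(-2295 - 1736) = (3100 + 455)*(-4031) = 3555*(-4031) = -14330205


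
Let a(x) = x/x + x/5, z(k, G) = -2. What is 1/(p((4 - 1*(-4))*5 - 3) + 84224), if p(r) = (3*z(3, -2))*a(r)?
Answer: 5/420868 ≈ 1.1880e-5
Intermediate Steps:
a(x) = 1 + x/5 (a(x) = 1 + x*(⅕) = 1 + x/5)
p(r) = -6 - 6*r/5 (p(r) = (3*(-2))*(1 + r/5) = -6*(1 + r/5) = -6 - 6*r/5)
1/(p((4 - 1*(-4))*5 - 3) + 84224) = 1/((-6 - 6*((4 - 1*(-4))*5 - 3)/5) + 84224) = 1/((-6 - 6*((4 + 4)*5 - 3)/5) + 84224) = 1/((-6 - 6*(8*5 - 3)/5) + 84224) = 1/((-6 - 6*(40 - 3)/5) + 84224) = 1/((-6 - 6/5*37) + 84224) = 1/((-6 - 222/5) + 84224) = 1/(-252/5 + 84224) = 1/(420868/5) = 5/420868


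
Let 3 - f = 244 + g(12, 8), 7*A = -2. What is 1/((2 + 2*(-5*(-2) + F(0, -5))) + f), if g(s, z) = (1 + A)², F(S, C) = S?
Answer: -49/10756 ≈ -0.0045556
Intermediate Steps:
A = -2/7 (A = (⅐)*(-2) = -2/7 ≈ -0.28571)
g(s, z) = 25/49 (g(s, z) = (1 - 2/7)² = (5/7)² = 25/49)
f = -11834/49 (f = 3 - (244 + 25/49) = 3 - 1*11981/49 = 3 - 11981/49 = -11834/49 ≈ -241.51)
1/((2 + 2*(-5*(-2) + F(0, -5))) + f) = 1/((2 + 2*(-5*(-2) + 0)) - 11834/49) = 1/((2 + 2*(10 + 0)) - 11834/49) = 1/((2 + 2*10) - 11834/49) = 1/((2 + 20) - 11834/49) = 1/(22 - 11834/49) = 1/(-10756/49) = -49/10756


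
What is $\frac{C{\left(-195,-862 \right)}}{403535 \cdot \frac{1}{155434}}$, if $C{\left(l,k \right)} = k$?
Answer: $- \frac{5825396}{17545} \approx -332.03$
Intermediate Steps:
$\frac{C{\left(-195,-862 \right)}}{403535 \cdot \frac{1}{155434}} = - \frac{862}{403535 \cdot \frac{1}{155434}} = - \frac{862}{\frac{17545}{6758}} = \left(-862\right) \frac{6758}{17545} = - \frac{5825396}{17545}$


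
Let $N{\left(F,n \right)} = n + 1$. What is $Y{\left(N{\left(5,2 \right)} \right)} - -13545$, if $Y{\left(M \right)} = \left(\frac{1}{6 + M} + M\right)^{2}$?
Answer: $\frac{1097929}{81} \approx 13555.0$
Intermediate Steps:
$N{\left(F,n \right)} = 1 + n$
$Y{\left(M \right)} = \left(M + \frac{1}{6 + M}\right)^{2}$
$Y{\left(N{\left(5,2 \right)} \right)} - -13545 = \frac{\left(1 + \left(1 + 2\right)^{2} + 6 \left(1 + 2\right)\right)^{2}}{\left(6 + \left(1 + 2\right)\right)^{2}} - -13545 = \frac{\left(1 + 3^{2} + 6 \cdot 3\right)^{2}}{\left(6 + 3\right)^{2}} + 13545 = \frac{\left(1 + 9 + 18\right)^{2}}{81} + 13545 = \frac{28^{2}}{81} + 13545 = \frac{1}{81} \cdot 784 + 13545 = \frac{784}{81} + 13545 = \frac{1097929}{81}$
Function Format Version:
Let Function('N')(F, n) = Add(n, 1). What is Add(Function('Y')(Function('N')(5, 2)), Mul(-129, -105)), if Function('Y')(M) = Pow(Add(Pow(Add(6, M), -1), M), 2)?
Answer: Rational(1097929, 81) ≈ 13555.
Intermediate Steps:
Function('N')(F, n) = Add(1, n)
Function('Y')(M) = Pow(Add(M, Pow(Add(6, M), -1)), 2)
Add(Function('Y')(Function('N')(5, 2)), Mul(-129, -105)) = Add(Mul(Pow(Add(6, Add(1, 2)), -2), Pow(Add(1, Pow(Add(1, 2), 2), Mul(6, Add(1, 2))), 2)), Mul(-129, -105)) = Add(Mul(Pow(Add(6, 3), -2), Pow(Add(1, Pow(3, 2), Mul(6, 3)), 2)), 13545) = Add(Mul(Pow(9, -2), Pow(Add(1, 9, 18), 2)), 13545) = Add(Mul(Rational(1, 81), Pow(28, 2)), 13545) = Add(Mul(Rational(1, 81), 784), 13545) = Add(Rational(784, 81), 13545) = Rational(1097929, 81)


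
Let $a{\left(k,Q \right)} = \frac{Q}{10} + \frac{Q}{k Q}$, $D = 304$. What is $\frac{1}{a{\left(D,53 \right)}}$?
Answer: $\frac{1520}{8061} \approx 0.18856$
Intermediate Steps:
$a{\left(k,Q \right)} = \frac{1}{k} + \frac{Q}{10}$ ($a{\left(k,Q \right)} = Q \frac{1}{10} + \frac{Q}{Q k} = \frac{Q}{10} + Q \frac{1}{Q k} = \frac{Q}{10} + \frac{1}{k} = \frac{1}{k} + \frac{Q}{10}$)
$\frac{1}{a{\left(D,53 \right)}} = \frac{1}{\frac{1}{304} + \frac{1}{10} \cdot 53} = \frac{1}{\frac{1}{304} + \frac{53}{10}} = \frac{1}{\frac{8061}{1520}} = \frac{1520}{8061}$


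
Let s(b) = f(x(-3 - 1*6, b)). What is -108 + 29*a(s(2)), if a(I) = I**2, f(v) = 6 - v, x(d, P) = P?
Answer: 356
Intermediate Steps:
s(b) = 6 - b
-108 + 29*a(s(2)) = -108 + 29*(6 - 1*2)**2 = -108 + 29*(6 - 2)**2 = -108 + 29*4**2 = -108 + 29*16 = -108 + 464 = 356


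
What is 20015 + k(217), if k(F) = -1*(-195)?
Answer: 20210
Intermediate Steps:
k(F) = 195
20015 + k(217) = 20015 + 195 = 20210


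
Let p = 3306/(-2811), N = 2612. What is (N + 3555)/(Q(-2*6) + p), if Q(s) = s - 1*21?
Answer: -5778479/32023 ≈ -180.45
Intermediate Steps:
p = -1102/937 (p = 3306*(-1/2811) = -1102/937 ≈ -1.1761)
Q(s) = -21 + s (Q(s) = s - 21 = -21 + s)
(N + 3555)/(Q(-2*6) + p) = (2612 + 3555)/((-21 - 2*6) - 1102/937) = 6167/((-21 - 12) - 1102/937) = 6167/(-33 - 1102/937) = 6167/(-32023/937) = 6167*(-937/32023) = -5778479/32023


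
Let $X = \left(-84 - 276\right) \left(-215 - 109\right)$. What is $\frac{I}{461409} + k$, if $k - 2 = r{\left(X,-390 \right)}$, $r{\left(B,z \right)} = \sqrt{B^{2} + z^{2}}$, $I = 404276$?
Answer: $\frac{1327094}{461409} + 30 \sqrt{15116713} \approx 1.1664 \cdot 10^{5}$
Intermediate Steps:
$X = 116640$ ($X = \left(-360\right) \left(-324\right) = 116640$)
$k = 2 + 30 \sqrt{15116713}$ ($k = 2 + \sqrt{116640^{2} + \left(-390\right)^{2}} = 2 + \sqrt{13604889600 + 152100} = 2 + \sqrt{13605041700} = 2 + 30 \sqrt{15116713} \approx 1.1664 \cdot 10^{5}$)
$\frac{I}{461409} + k = \frac{404276}{461409} + \left(2 + 30 \sqrt{15116713}\right) = \frac{1327094}{461409} + 30 \sqrt{15116713}$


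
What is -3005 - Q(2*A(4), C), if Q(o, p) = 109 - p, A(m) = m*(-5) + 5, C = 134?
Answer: -2980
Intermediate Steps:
A(m) = 5 - 5*m (A(m) = -5*m + 5 = 5 - 5*m)
-3005 - Q(2*A(4), C) = -3005 - (109 - 1*134) = -3005 - (109 - 134) = -3005 - 1*(-25) = -3005 + 25 = -2980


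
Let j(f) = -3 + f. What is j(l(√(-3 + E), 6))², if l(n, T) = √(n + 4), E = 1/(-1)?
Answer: (3 - √2*√(2 + I))² ≈ 0.65097 - 0.91521*I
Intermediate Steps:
E = -1
l(n, T) = √(4 + n)
j(l(√(-3 + E), 6))² = (-3 + √(4 + √(-3 - 1)))² = (-3 + √(4 + √(-4)))² = (-3 + √(4 + 2*I))²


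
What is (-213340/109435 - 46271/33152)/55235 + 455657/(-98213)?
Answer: -18262239987749950949/3936219487553960320 ≈ -4.6395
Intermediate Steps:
(-213340/109435 - 46271/33152)/55235 + 455657/(-98213) = (-213340*1/109435 - 46271*1/33152)*(1/55235) + 455657*(-1/98213) = (-42668/21887 - 46271/33152)*(1/55235) - 455657/98213 = -2427262913/725597824*1/55235 - 455657/98213 = -2427262913/40078395808640 - 455657/98213 = -18262239987749950949/3936219487553960320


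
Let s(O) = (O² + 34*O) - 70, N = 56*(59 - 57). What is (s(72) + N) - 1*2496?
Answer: 5178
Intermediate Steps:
N = 112 (N = 56*2 = 112)
s(O) = -70 + O² + 34*O
(s(72) + N) - 1*2496 = ((-70 + 72² + 34*72) + 112) - 1*2496 = ((-70 + 5184 + 2448) + 112) - 2496 = (7562 + 112) - 2496 = 7674 - 2496 = 5178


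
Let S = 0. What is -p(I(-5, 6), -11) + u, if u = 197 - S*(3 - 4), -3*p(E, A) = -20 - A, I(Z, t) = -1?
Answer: 194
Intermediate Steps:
p(E, A) = 20/3 + A/3 (p(E, A) = -(-20 - A)/3 = 20/3 + A/3)
u = 197 (u = 197 - 0*(3 - 4) = 197 - 0*(-1) = 197 - 1*0 = 197 + 0 = 197)
-p(I(-5, 6), -11) + u = -(20/3 + (1/3)*(-11)) + 197 = -(20/3 - 11/3) + 197 = -1*3 + 197 = -3 + 197 = 194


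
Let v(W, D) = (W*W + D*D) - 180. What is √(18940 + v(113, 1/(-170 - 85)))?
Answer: √2050173226/255 ≈ 177.56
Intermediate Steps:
v(W, D) = -180 + D² + W² (v(W, D) = (W² + D²) - 180 = (D² + W²) - 180 = -180 + D² + W²)
√(18940 + v(113, 1/(-170 - 85))) = √(18940 + (-180 + (1/(-170 - 85))² + 113²)) = √(18940 + (-180 + (1/(-255))² + 12769)) = √(18940 + (-180 + (-1/255)² + 12769)) = √(18940 + (-180 + 1/65025 + 12769)) = √(18940 + 818599726/65025) = √(2050173226/65025) = √2050173226/255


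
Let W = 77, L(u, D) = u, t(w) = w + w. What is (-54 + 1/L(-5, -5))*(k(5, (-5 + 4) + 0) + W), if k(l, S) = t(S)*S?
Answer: -21409/5 ≈ -4281.8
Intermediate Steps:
t(w) = 2*w
k(l, S) = 2*S² (k(l, S) = (2*S)*S = 2*S²)
(-54 + 1/L(-5, -5))*(k(5, (-5 + 4) + 0) + W) = (-54 + 1/(-5))*(2*((-5 + 4) + 0)² + 77) = (-54 - ⅕)*(2*(-1 + 0)² + 77) = -271*(2*(-1)² + 77)/5 = -271*(2*1 + 77)/5 = -271*(2 + 77)/5 = -271/5*79 = -21409/5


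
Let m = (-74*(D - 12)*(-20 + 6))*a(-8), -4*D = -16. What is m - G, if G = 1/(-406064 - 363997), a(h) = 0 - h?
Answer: -51058124543/770061 ≈ -66304.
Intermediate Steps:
D = 4 (D = -1/4*(-16) = 4)
a(h) = -h
G = -1/770061 (G = 1/(-770061) = -1/770061 ≈ -1.2986e-6)
m = -66304 (m = (-74*(4 - 12)*(-20 + 6))*(-1*(-8)) = -(-592)*(-14)*8 = -74*112*8 = -8288*8 = -66304)
m - G = -66304 - 1*(-1/770061) = -66304 + 1/770061 = -51058124543/770061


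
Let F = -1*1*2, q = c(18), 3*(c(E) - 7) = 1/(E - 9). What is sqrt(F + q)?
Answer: 2*sqrt(102)/9 ≈ 2.2443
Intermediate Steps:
c(E) = 7 + 1/(3*(-9 + E)) (c(E) = 7 + 1/(3*(E - 9)) = 7 + 1/(3*(-9 + E)))
q = 190/27 (q = (-188 + 21*18)/(3*(-9 + 18)) = (1/3)*(-188 + 378)/9 = (1/3)*(1/9)*190 = 190/27 ≈ 7.0370)
F = -2 (F = -1*2 = -2)
sqrt(F + q) = sqrt(-2 + 190/27) = sqrt(136/27) = 2*sqrt(102)/9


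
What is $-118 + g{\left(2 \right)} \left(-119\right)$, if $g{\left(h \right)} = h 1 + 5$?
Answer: $-951$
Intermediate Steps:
$g{\left(h \right)} = 5 + h$ ($g{\left(h \right)} = h + 5 = 5 + h$)
$-118 + g{\left(2 \right)} \left(-119\right) = -118 + \left(5 + 2\right) \left(-119\right) = -118 + 7 \left(-119\right) = -118 - 833 = -951$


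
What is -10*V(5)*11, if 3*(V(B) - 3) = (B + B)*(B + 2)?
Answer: -8690/3 ≈ -2896.7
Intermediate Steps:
V(B) = 3 + 2*B*(2 + B)/3 (V(B) = 3 + ((B + B)*(B + 2))/3 = 3 + ((2*B)*(2 + B))/3 = 3 + (2*B*(2 + B))/3 = 3 + 2*B*(2 + B)/3)
-10*V(5)*11 = -10*(3 + (⅔)*5² + (4/3)*5)*11 = -10*(3 + (⅔)*25 + 20/3)*11 = -10*(3 + 50/3 + 20/3)*11 = -10*79/3*11 = -790/3*11 = -8690/3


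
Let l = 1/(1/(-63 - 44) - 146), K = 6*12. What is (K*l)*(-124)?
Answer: 955296/15623 ≈ 61.147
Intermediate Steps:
K = 72
l = -107/15623 (l = 1/(1/(-107) - 146) = 1/(-1/107 - 146) = 1/(-15623/107) = -107/15623 ≈ -0.0068489)
(K*l)*(-124) = (72*(-107/15623))*(-124) = -7704/15623*(-124) = 955296/15623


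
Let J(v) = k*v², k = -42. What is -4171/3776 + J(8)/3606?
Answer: -4198419/2269376 ≈ -1.8500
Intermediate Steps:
J(v) = -42*v²
-4171/3776 + J(8)/3606 = -4171/3776 - 42*8²/3606 = -4171*1/3776 - 42*64*(1/3606) = -4171/3776 - 2688*1/3606 = -4171/3776 - 448/601 = -4198419/2269376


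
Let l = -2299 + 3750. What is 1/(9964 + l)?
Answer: 1/11415 ≈ 8.7604e-5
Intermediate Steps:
l = 1451
1/(9964 + l) = 1/(9964 + 1451) = 1/11415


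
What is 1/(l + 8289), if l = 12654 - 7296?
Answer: 1/13647 ≈ 7.3276e-5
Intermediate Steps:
l = 5358
1/(l + 8289) = 1/(5358 + 8289) = 1/13647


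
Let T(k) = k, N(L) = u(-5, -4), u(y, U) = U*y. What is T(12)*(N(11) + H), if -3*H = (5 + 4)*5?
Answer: 60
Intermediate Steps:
N(L) = 20 (N(L) = -4*(-5) = 20)
H = -15 (H = -(5 + 4)*5/3 = -3*5 = -⅓*45 = -15)
T(12)*(N(11) + H) = 12*(20 - 15) = 12*5 = 60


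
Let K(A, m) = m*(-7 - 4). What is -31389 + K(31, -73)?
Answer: -30586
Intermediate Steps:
K(A, m) = -11*m (K(A, m) = m*(-11) = -11*m)
-31389 + K(31, -73) = -31389 - 11*(-73) = -31389 + 803 = -30586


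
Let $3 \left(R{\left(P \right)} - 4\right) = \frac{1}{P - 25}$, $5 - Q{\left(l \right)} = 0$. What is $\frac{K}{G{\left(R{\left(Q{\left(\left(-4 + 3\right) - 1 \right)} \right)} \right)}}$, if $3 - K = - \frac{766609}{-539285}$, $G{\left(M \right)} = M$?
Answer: $\frac{10214952}{25777823} \approx 0.39627$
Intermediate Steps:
$Q{\left(l \right)} = 5$ ($Q{\left(l \right)} = 5 - 0 = 5 + 0 = 5$)
$R{\left(P \right)} = 4 + \frac{1}{3 \left(-25 + P\right)}$ ($R{\left(P \right)} = 4 + \frac{1}{3 \left(P - 25\right)} = 4 + \frac{1}{3 \left(-25 + P\right)}$)
$K = \frac{851246}{539285}$ ($K = 3 - - \frac{766609}{-539285} = 3 - \left(-766609\right) \left(- \frac{1}{539285}\right) = 3 - \frac{766609}{539285} = \frac{851246}{539285} \approx 1.5785$)
$\frac{K}{G{\left(R{\left(Q{\left(\left(-4 + 3\right) - 1 \right)} \right)} \right)}} = \frac{851246}{539285 \frac{-299 + 12 \cdot 5}{3 \left(-25 + 5\right)}} = \frac{851246}{539285 \frac{-299 + 60}{3 \left(-20\right)}} = \frac{851246}{539285 \cdot \frac{1}{3} \left(- \frac{1}{20}\right) \left(-239\right)} = \frac{851246}{539285 \cdot \frac{239}{60}} = \frac{851246}{539285} \cdot \frac{60}{239} = \frac{10214952}{25777823}$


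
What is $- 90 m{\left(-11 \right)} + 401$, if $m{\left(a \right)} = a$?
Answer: $1391$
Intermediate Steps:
$- 90 m{\left(-11 \right)} + 401 = \left(-90\right) \left(-11\right) + 401 = 990 + 401 = 1391$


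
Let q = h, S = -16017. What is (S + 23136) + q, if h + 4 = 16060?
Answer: 23175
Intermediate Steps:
h = 16056 (h = -4 + 16060 = 16056)
q = 16056
(S + 23136) + q = (-16017 + 23136) + 16056 = 7119 + 16056 = 23175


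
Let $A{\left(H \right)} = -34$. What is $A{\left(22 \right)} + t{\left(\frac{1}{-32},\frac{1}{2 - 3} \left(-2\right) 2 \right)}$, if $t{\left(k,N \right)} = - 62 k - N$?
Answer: $- \frac{577}{16} \approx -36.063$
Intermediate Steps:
$t{\left(k,N \right)} = - N - 62 k$
$A{\left(22 \right)} + t{\left(\frac{1}{-32},\frac{1}{2 - 3} \left(-2\right) 2 \right)} = -34 - \left(- \frac{31}{16} + \frac{1}{2 - 3} \left(-2\right) 2\right) = -34 - \left(- \frac{31}{16} + \frac{1}{-1} \left(-2\right) 2\right) = -34 + \left(- \left(-1\right) \left(-2\right) 2 + \frac{31}{16}\right) = -34 + \left(- 2 \cdot 2 + \frac{31}{16}\right) = -34 + \left(\left(-1\right) 4 + \frac{31}{16}\right) = -34 + \left(-4 + \frac{31}{16}\right) = -34 - \frac{33}{16} = - \frac{577}{16}$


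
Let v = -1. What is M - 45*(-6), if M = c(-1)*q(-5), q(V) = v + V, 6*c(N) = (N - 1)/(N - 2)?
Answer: 808/3 ≈ 269.33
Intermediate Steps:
c(N) = (-1 + N)/(6*(-2 + N)) (c(N) = ((N - 1)/(N - 2))/6 = ((-1 + N)/(-2 + N))/6 = (-1 + N)/(6*(-2 + N)))
q(V) = -1 + V
M = -2/3 (M = ((-1 - 1)/(6*(-2 - 1)))*(-1 - 5) = ((1/6)*(-2)/(-3))*(-6) = ((1/6)*(-1/3)*(-2))*(-6) = (1/9)*(-6) = -2/3 ≈ -0.66667)
M - 45*(-6) = -2/3 - 45*(-6) = -2/3 + 270 = 808/3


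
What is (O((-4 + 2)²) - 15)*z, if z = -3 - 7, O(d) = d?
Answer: 110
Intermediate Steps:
z = -10
(O((-4 + 2)²) - 15)*z = ((-4 + 2)² - 15)*(-10) = ((-2)² - 15)*(-10) = (4 - 15)*(-10) = -11*(-10) = 110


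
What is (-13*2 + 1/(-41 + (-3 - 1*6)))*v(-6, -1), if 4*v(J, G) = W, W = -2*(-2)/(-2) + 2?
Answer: 0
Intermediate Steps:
W = 0 (W = 4*(-½) + 2 = -2 + 2 = 0)
v(J, G) = 0 (v(J, G) = (¼)*0 = 0)
(-13*2 + 1/(-41 + (-3 - 1*6)))*v(-6, -1) = (-13*2 + 1/(-41 + (-3 - 1*6)))*0 = (-26 + 1/(-41 + (-3 - 6)))*0 = (-26 + 1/(-41 - 9))*0 = (-26 + 1/(-50))*0 = (-26 - 1/50)*0 = -1301/50*0 = 0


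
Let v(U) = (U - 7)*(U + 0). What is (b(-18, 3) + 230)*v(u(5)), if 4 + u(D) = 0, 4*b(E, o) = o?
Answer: 10153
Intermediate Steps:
b(E, o) = o/4
u(D) = -4 (u(D) = -4 + 0 = -4)
v(U) = U*(-7 + U) (v(U) = (-7 + U)*U = U*(-7 + U))
(b(-18, 3) + 230)*v(u(5)) = ((¼)*3 + 230)*(-4*(-7 - 4)) = (¾ + 230)*(-4*(-11)) = (923/4)*44 = 10153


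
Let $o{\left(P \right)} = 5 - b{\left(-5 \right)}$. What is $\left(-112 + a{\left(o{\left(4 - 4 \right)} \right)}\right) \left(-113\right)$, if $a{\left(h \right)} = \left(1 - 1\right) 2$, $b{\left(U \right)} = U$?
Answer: $12656$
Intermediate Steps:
$o{\left(P \right)} = 10$ ($o{\left(P \right)} = 5 - -5 = 5 + 5 = 10$)
$a{\left(h \right)} = 0$ ($a{\left(h \right)} = 0 \cdot 2 = 0$)
$\left(-112 + a{\left(o{\left(4 - 4 \right)} \right)}\right) \left(-113\right) = \left(-112 + 0\right) \left(-113\right) = \left(-112\right) \left(-113\right) = 12656$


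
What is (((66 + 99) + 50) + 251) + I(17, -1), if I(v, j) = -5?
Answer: 461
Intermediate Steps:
(((66 + 99) + 50) + 251) + I(17, -1) = (((66 + 99) + 50) + 251) - 5 = ((165 + 50) + 251) - 5 = (215 + 251) - 5 = 466 - 5 = 461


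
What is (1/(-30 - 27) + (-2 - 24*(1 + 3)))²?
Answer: 31214569/3249 ≈ 9607.4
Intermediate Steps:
(1/(-30 - 27) + (-2 - 24*(1 + 3)))² = (1/(-57) + (-2 - 24*4))² = (-1/57 + (-2 - 4*24))² = (-1/57 + (-2 - 96))² = (-1/57 - 98)² = (-5587/57)² = 31214569/3249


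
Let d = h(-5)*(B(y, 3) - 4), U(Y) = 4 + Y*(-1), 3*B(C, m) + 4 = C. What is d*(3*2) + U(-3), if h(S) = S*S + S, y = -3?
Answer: -753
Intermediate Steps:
B(C, m) = -4/3 + C/3
h(S) = S + S**2 (h(S) = S**2 + S = S + S**2)
U(Y) = 4 - Y
d = -380/3 (d = (-5*(1 - 5))*((-4/3 + (1/3)*(-3)) - 4) = (-5*(-4))*((-4/3 - 1) - 4) = 20*(-7/3 - 4) = 20*(-19/3) = -380/3 ≈ -126.67)
d*(3*2) + U(-3) = -380*2 + (4 - 1*(-3)) = -380/3*6 + (4 + 3) = -760 + 7 = -753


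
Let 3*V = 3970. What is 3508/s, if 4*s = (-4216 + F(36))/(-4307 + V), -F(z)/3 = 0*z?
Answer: 15700054/1581 ≈ 9930.5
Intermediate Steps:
F(z) = 0 (F(z) = -0*z = -3*0 = 0)
V = 3970/3 (V = (⅓)*3970 = 3970/3 ≈ 1323.3)
s = 3162/8951 (s = ((-4216 + 0)/(-4307 + 3970/3))/4 = (-4216/(-8951/3))/4 = (-4216*(-3/8951))/4 = (¼)*(12648/8951) = 3162/8951 ≈ 0.35326)
3508/s = 3508/(3162/8951) = 3508*(8951/3162) = 15700054/1581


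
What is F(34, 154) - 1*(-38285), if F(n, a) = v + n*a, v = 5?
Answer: 43526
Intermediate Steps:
F(n, a) = 5 + a*n (F(n, a) = 5 + n*a = 5 + a*n)
F(34, 154) - 1*(-38285) = (5 + 154*34) - 1*(-38285) = (5 + 5236) + 38285 = 5241 + 38285 = 43526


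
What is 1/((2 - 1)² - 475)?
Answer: -1/474 ≈ -0.0021097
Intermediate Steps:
1/((2 - 1)² - 475) = 1/(1² - 475) = 1/(1 - 475) = 1/(-474) = -1/474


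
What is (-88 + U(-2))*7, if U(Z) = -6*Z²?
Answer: -784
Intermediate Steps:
(-88 + U(-2))*7 = (-88 - 6*(-2)²)*7 = (-88 - 6*4)*7 = (-88 - 24)*7 = -112*7 = -784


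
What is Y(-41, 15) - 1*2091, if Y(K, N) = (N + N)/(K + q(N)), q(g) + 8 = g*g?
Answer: -183993/88 ≈ -2090.8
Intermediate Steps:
q(g) = -8 + g² (q(g) = -8 + g*g = -8 + g²)
Y(K, N) = 2*N/(-8 + K + N²) (Y(K, N) = (N + N)/(K + (-8 + N²)) = (2*N)/(-8 + K + N²) = 2*N/(-8 + K + N²))
Y(-41, 15) - 1*2091 = 2*15/(-8 - 41 + 15²) - 1*2091 = 2*15/(-8 - 41 + 225) - 2091 = 2*15/176 - 2091 = 2*15*(1/176) - 2091 = 15/88 - 2091 = -183993/88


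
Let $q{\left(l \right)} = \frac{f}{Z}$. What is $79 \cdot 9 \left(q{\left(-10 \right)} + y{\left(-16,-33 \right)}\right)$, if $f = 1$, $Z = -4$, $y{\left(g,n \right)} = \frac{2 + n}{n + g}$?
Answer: $\frac{53325}{196} \approx 272.07$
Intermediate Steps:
$y{\left(g,n \right)} = \frac{2 + n}{g + n}$
$q{\left(l \right)} = - \frac{1}{4}$ ($q{\left(l \right)} = 1 \frac{1}{-4} = 1 \left(- \frac{1}{4}\right) = - \frac{1}{4}$)
$79 \cdot 9 \left(q{\left(-10 \right)} + y{\left(-16,-33 \right)}\right) = 79 \cdot 9 \left(- \frac{1}{4} + \frac{2 - 33}{-16 - 33}\right) = 711 \left(- \frac{1}{4} + \frac{1}{-49} \left(-31\right)\right) = 711 \left(- \frac{1}{4} - - \frac{31}{49}\right) = 711 \left(- \frac{1}{4} + \frac{31}{49}\right) = 711 \cdot \frac{75}{196} = \frac{53325}{196}$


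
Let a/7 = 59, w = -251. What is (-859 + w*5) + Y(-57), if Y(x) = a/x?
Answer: -120911/57 ≈ -2121.2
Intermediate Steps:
a = 413 (a = 7*59 = 413)
Y(x) = 413/x
(-859 + w*5) + Y(-57) = (-859 - 251*5) + 413/(-57) = (-859 - 1255) + 413*(-1/57) = -2114 - 413/57 = -120911/57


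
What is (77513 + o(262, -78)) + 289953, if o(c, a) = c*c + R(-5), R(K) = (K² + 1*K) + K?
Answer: 436125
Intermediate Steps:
R(K) = K² + 2*K (R(K) = (K² + K) + K = (K + K²) + K = K² + 2*K)
o(c, a) = 15 + c² (o(c, a) = c*c - 5*(2 - 5) = c² - 5*(-3) = c² + 15 = 15 + c²)
(77513 + o(262, -78)) + 289953 = (77513 + (15 + 262²)) + 289953 = (77513 + (15 + 68644)) + 289953 = (77513 + 68659) + 289953 = 146172 + 289953 = 436125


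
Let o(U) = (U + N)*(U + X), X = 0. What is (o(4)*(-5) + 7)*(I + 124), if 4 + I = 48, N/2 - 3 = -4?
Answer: -5544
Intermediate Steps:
N = -2 (N = 6 + 2*(-4) = 6 - 8 = -2)
I = 44 (I = -4 + 48 = 44)
o(U) = U*(-2 + U) (o(U) = (U - 2)*(U + 0) = (-2 + U)*U = U*(-2 + U))
(o(4)*(-5) + 7)*(I + 124) = ((4*(-2 + 4))*(-5) + 7)*(44 + 124) = ((4*2)*(-5) + 7)*168 = (8*(-5) + 7)*168 = (-40 + 7)*168 = -33*168 = -5544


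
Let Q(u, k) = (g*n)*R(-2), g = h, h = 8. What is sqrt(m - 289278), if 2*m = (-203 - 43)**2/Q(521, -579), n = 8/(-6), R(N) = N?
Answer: 3*I*sqrt(2047002)/8 ≈ 536.53*I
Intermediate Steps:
g = 8
n = -4/3 (n = 8*(-1/6) = -4/3 ≈ -1.3333)
Q(u, k) = 64/3 (Q(u, k) = (8*(-4/3))*(-2) = -32/3*(-2) = 64/3)
m = 45387/32 (m = ((-203 - 43)**2/(64/3))/2 = ((-246)**2*(3/64))/2 = (60516*(3/64))/2 = (1/2)*(45387/16) = 45387/32 ≈ 1418.3)
sqrt(m - 289278) = sqrt(45387/32 - 289278) = sqrt(-9211509/32) = 3*I*sqrt(2047002)/8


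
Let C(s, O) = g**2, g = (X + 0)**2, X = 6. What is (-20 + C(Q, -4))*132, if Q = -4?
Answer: 168432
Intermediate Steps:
g = 36 (g = (6 + 0)**2 = 6**2 = 36)
C(s, O) = 1296 (C(s, O) = 36**2 = 1296)
(-20 + C(Q, -4))*132 = (-20 + 1296)*132 = 1276*132 = 168432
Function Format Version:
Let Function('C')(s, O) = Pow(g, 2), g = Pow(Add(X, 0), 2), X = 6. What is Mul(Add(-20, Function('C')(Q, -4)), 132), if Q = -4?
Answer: 168432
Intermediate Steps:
g = 36 (g = Pow(Add(6, 0), 2) = Pow(6, 2) = 36)
Function('C')(s, O) = 1296 (Function('C')(s, O) = Pow(36, 2) = 1296)
Mul(Add(-20, Function('C')(Q, -4)), 132) = Mul(Add(-20, 1296), 132) = Mul(1276, 132) = 168432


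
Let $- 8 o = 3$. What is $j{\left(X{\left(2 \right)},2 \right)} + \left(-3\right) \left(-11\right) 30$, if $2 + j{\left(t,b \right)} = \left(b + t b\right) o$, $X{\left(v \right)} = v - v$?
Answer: $\frac{3949}{4} \approx 987.25$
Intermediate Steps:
$o = - \frac{3}{8}$ ($o = \left(- \frac{1}{8}\right) 3 = - \frac{3}{8} \approx -0.375$)
$X{\left(v \right)} = 0$
$j{\left(t,b \right)} = -2 - \frac{3 b}{8} - \frac{3 b t}{8}$ ($j{\left(t,b \right)} = -2 + \left(b + t b\right) \left(- \frac{3}{8}\right) = -2 + \left(b + b t\right) \left(- \frac{3}{8}\right) = -2 - \left(\frac{3 b}{8} + \frac{3 b t}{8}\right) = -2 - \frac{3 b}{8} - \frac{3 b t}{8}$)
$j{\left(X{\left(2 \right)},2 \right)} + \left(-3\right) \left(-11\right) 30 = \left(-2 - \frac{3}{4} - \frac{3}{4} \cdot 0\right) + \left(-3\right) \left(-11\right) 30 = \left(-2 - \frac{3}{4} + 0\right) + 33 \cdot 30 = - \frac{11}{4} + 990 = \frac{3949}{4}$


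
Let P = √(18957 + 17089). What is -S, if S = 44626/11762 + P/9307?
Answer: -22313/5881 - √36046/9307 ≈ -3.8145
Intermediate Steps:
P = √36046 ≈ 189.86
S = 22313/5881 + √36046/9307 (S = 44626/11762 + √36046/9307 = 44626*(1/11762) + √36046*(1/9307) = 22313/5881 + √36046/9307 ≈ 3.8145)
-S = -(22313/5881 + √36046/9307) = -22313/5881 - √36046/9307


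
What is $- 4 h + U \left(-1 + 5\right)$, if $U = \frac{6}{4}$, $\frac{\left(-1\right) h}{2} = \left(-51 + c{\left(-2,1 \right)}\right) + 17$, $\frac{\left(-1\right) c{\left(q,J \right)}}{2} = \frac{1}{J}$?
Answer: $-282$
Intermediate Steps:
$c{\left(q,J \right)} = - \frac{2}{J}$
$h = 72$ ($h = - 2 \left(\left(-51 - \frac{2}{1}\right) + 17\right) = - 2 \left(\left(-51 - 2\right) + 17\right) = - 2 \left(-53 + 17\right) = \left(-2\right) \left(-36\right) = 72$)
$U = \frac{3}{2}$ ($U = 6 \cdot \frac{1}{4} = \frac{3}{2} \approx 1.5$)
$- 4 h + U \left(-1 + 5\right) = \left(-4\right) 72 + \frac{3 \left(-1 + 5\right)}{2} = -288 + \frac{3}{2} \cdot 4 = -288 + 6 = -282$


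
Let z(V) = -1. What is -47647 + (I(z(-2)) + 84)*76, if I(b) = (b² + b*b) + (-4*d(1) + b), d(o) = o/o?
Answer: -41491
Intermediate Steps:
d(o) = 1
I(b) = -4 + b + 2*b² (I(b) = (b² + b*b) + (-4*1 + b) = (b² + b²) + (-4 + b) = 2*b² + (-4 + b) = -4 + b + 2*b²)
-47647 + (I(z(-2)) + 84)*76 = -47647 + ((-4 - 1 + 2*(-1)²) + 84)*76 = -47647 + ((-4 - 1 + 2*1) + 84)*76 = -47647 + ((-4 - 1 + 2) + 84)*76 = -47647 + (-3 + 84)*76 = -47647 + 81*76 = -47647 + 6156 = -41491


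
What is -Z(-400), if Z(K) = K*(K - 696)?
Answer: -438400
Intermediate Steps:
Z(K) = K*(-696 + K)
-Z(-400) = -(-400)*(-696 - 400) = -(-400)*(-1096) = -1*438400 = -438400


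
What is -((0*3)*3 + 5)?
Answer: -5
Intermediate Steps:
-((0*3)*3 + 5) = -(0*3 + 5) = -(0 + 5) = -1*5 = -5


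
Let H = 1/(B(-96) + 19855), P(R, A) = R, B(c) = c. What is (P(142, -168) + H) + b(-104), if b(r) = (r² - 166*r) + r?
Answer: 555583563/19759 ≈ 28118.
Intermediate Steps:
b(r) = r² - 165*r
H = 1/19759 (H = 1/(-96 + 19855) = 1/19759 ≈ 5.0610e-5)
(P(142, -168) + H) + b(-104) = (142 + 1/19759) - 104*(-165 - 104) = 2805779/19759 - 104*(-269) = 2805779/19759 + 27976 = 555583563/19759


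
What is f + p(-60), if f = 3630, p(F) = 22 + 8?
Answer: 3660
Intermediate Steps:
p(F) = 30
f + p(-60) = 3630 + 30 = 3660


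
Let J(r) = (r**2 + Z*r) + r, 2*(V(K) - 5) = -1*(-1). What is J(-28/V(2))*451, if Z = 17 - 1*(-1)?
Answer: -351288/11 ≈ -31935.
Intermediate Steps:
V(K) = 11/2 (V(K) = 5 + (-1*(-1))/2 = 5 + (1/2)*1 = 5 + 1/2 = 11/2)
Z = 18 (Z = 17 + 1 = 18)
J(r) = r**2 + 19*r (J(r) = (r**2 + 18*r) + r = r**2 + 19*r)
J(-28/V(2))*451 = ((-28/11/2)*(19 - 28/11/2))*451 = ((-28*2/11)*(19 - 28*2/11))*451 = -56*(19 - 56/11)/11*451 = -56/11*153/11*451 = -8568/121*451 = -351288/11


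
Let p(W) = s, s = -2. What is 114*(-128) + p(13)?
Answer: -14594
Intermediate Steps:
p(W) = -2
114*(-128) + p(13) = 114*(-128) - 2 = -14592 - 2 = -14594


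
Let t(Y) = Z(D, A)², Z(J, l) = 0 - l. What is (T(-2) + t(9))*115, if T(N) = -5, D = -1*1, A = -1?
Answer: -460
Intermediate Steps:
D = -1
Z(J, l) = -l
t(Y) = 1 (t(Y) = (-1*(-1))² = 1² = 1)
(T(-2) + t(9))*115 = (-5 + 1)*115 = -4*115 = -460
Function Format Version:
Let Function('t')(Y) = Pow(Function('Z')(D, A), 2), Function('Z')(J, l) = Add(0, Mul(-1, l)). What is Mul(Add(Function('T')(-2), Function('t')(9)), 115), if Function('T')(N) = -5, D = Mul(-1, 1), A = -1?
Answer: -460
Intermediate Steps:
D = -1
Function('Z')(J, l) = Mul(-1, l)
Function('t')(Y) = 1 (Function('t')(Y) = Pow(Mul(-1, -1), 2) = Pow(1, 2) = 1)
Mul(Add(Function('T')(-2), Function('t')(9)), 115) = Mul(Add(-5, 1), 115) = Mul(-4, 115) = -460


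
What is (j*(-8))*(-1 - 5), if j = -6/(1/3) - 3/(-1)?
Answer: -720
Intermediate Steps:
j = -15 (j = -6/⅓ - 3*(-1) = -6*3 + 3 = -18 + 3 = -15)
(j*(-8))*(-1 - 5) = (-15*(-8))*(-1 - 5) = 120*(-6) = -720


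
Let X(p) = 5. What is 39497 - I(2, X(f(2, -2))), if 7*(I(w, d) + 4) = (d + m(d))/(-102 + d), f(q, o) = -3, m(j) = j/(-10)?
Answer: 53642367/1358 ≈ 39501.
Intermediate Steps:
m(j) = -j/10 (m(j) = j*(-⅒) = -j/10)
I(w, d) = -4 + 9*d/(70*(-102 + d)) (I(w, d) = -4 + ((d - d/10)/(-102 + d))/7 = -4 + ((9*d/10)/(-102 + d))/7 = -4 + (9*d/(10*(-102 + d)))/7 = -4 + 9*d/(70*(-102 + d)))
39497 - I(2, X(f(2, -2))) = 39497 - (28560 - 271*5)/(70*(-102 + 5)) = 39497 - (28560 - 1355)/(70*(-97)) = 39497 - (-1)*27205/(70*97) = 39497 - 1*(-5441/1358) = 39497 + 5441/1358 = 53642367/1358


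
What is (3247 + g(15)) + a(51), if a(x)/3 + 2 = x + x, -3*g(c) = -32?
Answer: 10673/3 ≈ 3557.7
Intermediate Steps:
g(c) = 32/3 (g(c) = -⅓*(-32) = 32/3)
a(x) = -6 + 6*x (a(x) = -6 + 3*(x + x) = -6 + 3*(2*x) = -6 + 6*x)
(3247 + g(15)) + a(51) = (3247 + 32/3) + (-6 + 6*51) = 9773/3 + (-6 + 306) = 9773/3 + 300 = 10673/3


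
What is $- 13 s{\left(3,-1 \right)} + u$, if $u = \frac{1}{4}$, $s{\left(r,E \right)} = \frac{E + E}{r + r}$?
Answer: $\frac{55}{12} \approx 4.5833$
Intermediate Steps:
$s{\left(r,E \right)} = \frac{E}{r}$ ($s{\left(r,E \right)} = \frac{2 E}{2 r} = 2 E \frac{1}{2 r} = \frac{E}{r}$)
$u = \frac{1}{4} \approx 0.25$
$- 13 s{\left(3,-1 \right)} + u = - 13 \left(- \frac{1}{3}\right) + \frac{1}{4} = - 13 \left(\left(-1\right) \frac{1}{3}\right) + \frac{1}{4} = \left(-13\right) \left(- \frac{1}{3}\right) + \frac{1}{4} = \frac{13}{3} + \frac{1}{4} = \frac{55}{12}$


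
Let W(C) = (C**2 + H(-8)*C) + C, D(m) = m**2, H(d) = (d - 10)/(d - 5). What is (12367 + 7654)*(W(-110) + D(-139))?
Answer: 8109766323/13 ≈ 6.2383e+8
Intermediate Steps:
H(d) = (-10 + d)/(-5 + d)
W(C) = C**2 + 31*C/13 (W(C) = (C**2 + ((-10 - 8)/(-5 - 8))*C) + C = (C**2 + (-18/(-13))*C) + C = (C**2 + (-1/13*(-18))*C) + C = (C**2 + 18*C/13) + C = C**2 + 31*C/13)
(12367 + 7654)*(W(-110) + D(-139)) = (12367 + 7654)*((1/13)*(-110)*(31 + 13*(-110)) + (-139)**2) = 20021*((1/13)*(-110)*(31 - 1430) + 19321) = 20021*((1/13)*(-110)*(-1399) + 19321) = 20021*(153890/13 + 19321) = 20021*(405063/13) = 8109766323/13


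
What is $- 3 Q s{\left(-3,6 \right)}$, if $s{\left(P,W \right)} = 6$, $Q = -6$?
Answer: $108$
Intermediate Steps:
$- 3 Q s{\left(-3,6 \right)} = \left(-3\right) \left(-6\right) 6 = 18 \cdot 6 = 108$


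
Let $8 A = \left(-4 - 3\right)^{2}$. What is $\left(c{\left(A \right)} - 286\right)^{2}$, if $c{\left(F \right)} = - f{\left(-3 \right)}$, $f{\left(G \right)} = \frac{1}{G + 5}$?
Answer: $\frac{328329}{4} \approx 82082.0$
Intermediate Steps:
$f{\left(G \right)} = \frac{1}{5 + G}$
$A = \frac{49}{8}$ ($A = \frac{\left(-4 - 3\right)^{2}}{8} = \frac{\left(-7\right)^{2}}{8} = \frac{1}{8} \cdot 49 = \frac{49}{8} \approx 6.125$)
$c{\left(F \right)} = - \frac{1}{2}$ ($c{\left(F \right)} = - \frac{1}{5 - 3} = - \frac{1}{2}$)
$\left(c{\left(A \right)} - 286\right)^{2} = \left(- \frac{1}{2} - 286\right)^{2} = \left(- \frac{573}{2}\right)^{2} = \frac{328329}{4}$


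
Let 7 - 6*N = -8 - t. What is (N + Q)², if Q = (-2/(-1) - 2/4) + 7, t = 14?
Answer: 1600/9 ≈ 177.78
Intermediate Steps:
Q = 17/2 (Q = (-2*(-1) - 2*¼) + 7 = (2 - ½) + 7 = 3/2 + 7 = 17/2 ≈ 8.5000)
N = 29/6 (N = 7/6 - (-8 - 1*14)/6 = 7/6 - (-8 - 14)/6 = 7/6 - ⅙*(-22) = 7/6 + 11/3 = 29/6 ≈ 4.8333)
(N + Q)² = (29/6 + 17/2)² = (40/3)² = 1600/9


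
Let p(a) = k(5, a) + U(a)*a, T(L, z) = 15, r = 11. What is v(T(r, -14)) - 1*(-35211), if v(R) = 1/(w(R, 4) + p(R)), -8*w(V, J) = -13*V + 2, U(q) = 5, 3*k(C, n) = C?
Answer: 85175433/2419 ≈ 35211.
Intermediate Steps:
k(C, n) = C/3
w(V, J) = -1/4 + 13*V/8 (w(V, J) = -(-13*V + 2)/8 = -(2 - 13*V)/8 = -1/4 + 13*V/8)
p(a) = 5/3 + 5*a (p(a) = (1/3)*5 + 5*a = 5/3 + 5*a)
v(R) = 1/(17/12 + 53*R/8) (v(R) = 1/((-1/4 + 13*R/8) + (5/3 + 5*R)) = 1/(17/12 + 53*R/8))
v(T(r, -14)) - 1*(-35211) = 24/(34 + 159*15) - 1*(-35211) = 24/(34 + 2385) + 35211 = 24/2419 + 35211 = 85175433/2419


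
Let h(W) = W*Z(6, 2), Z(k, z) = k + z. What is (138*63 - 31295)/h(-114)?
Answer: 22601/912 ≈ 24.782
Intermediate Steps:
h(W) = 8*W (h(W) = W*(6 + 2) = W*8 = 8*W)
(138*63 - 31295)/h(-114) = (138*63 - 31295)/((8*(-114))) = (8694 - 31295)/(-912) = -22601*(-1/912) = 22601/912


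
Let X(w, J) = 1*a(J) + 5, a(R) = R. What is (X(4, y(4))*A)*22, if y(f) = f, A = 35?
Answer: 6930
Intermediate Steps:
X(w, J) = 5 + J (X(w, J) = 1*J + 5 = J + 5 = 5 + J)
(X(4, y(4))*A)*22 = ((5 + 4)*35)*22 = (9*35)*22 = 315*22 = 6930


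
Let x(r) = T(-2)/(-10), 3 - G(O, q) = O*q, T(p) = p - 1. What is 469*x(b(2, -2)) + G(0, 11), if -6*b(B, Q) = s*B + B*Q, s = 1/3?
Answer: 1437/10 ≈ 143.70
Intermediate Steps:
s = ⅓ ≈ 0.33333
T(p) = -1 + p
G(O, q) = 3 - O*q
b(B, Q) = -B/18 - B*Q/6 (b(B, Q) = -(B/3 + B*Q)/6 = -B/18 - B*Q/6)
x(r) = 3/10 (x(r) = (-1 - 2)/(-10) = -3*(-⅒) = 3/10)
469*x(b(2, -2)) + G(0, 11) = 469*(3/10) + (3 - 1*0*11) = 1407/10 + (3 + 0) = 1407/10 + 3 = 1437/10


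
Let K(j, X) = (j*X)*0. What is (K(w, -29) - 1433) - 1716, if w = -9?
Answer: -3149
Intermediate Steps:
K(j, X) = 0 (K(j, X) = (X*j)*0 = 0)
(K(w, -29) - 1433) - 1716 = (0 - 1433) - 1716 = -1433 - 1716 = -3149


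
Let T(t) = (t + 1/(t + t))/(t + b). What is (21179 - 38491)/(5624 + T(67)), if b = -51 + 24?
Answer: -92792320/30153619 ≈ -3.0773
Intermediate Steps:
b = -27
T(t) = (t + 1/(2*t))/(-27 + t) (T(t) = (t + 1/(t + t))/(t - 27) = (t + 1/(2*t))/(-27 + t))
(21179 - 38491)/(5624 + T(67)) = (21179 - 38491)/(5624 + (½ + 67²)/(67*(-27 + 67))) = -17312/(5624 + (1/67)*(½ + 4489)/40) = -17312/(5624 + (1/67)*(1/40)*(8979/2)) = -17312/(5624 + 8979/5360) = -17312/30153619/5360 = -17312*5360/30153619 = -92792320/30153619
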